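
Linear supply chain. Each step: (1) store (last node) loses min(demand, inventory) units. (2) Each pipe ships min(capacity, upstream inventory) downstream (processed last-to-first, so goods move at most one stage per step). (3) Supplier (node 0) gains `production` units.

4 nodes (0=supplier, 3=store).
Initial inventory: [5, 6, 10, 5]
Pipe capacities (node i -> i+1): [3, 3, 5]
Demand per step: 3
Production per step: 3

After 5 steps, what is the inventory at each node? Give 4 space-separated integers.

Step 1: demand=3,sold=3 ship[2->3]=5 ship[1->2]=3 ship[0->1]=3 prod=3 -> inv=[5 6 8 7]
Step 2: demand=3,sold=3 ship[2->3]=5 ship[1->2]=3 ship[0->1]=3 prod=3 -> inv=[5 6 6 9]
Step 3: demand=3,sold=3 ship[2->3]=5 ship[1->2]=3 ship[0->1]=3 prod=3 -> inv=[5 6 4 11]
Step 4: demand=3,sold=3 ship[2->3]=4 ship[1->2]=3 ship[0->1]=3 prod=3 -> inv=[5 6 3 12]
Step 5: demand=3,sold=3 ship[2->3]=3 ship[1->2]=3 ship[0->1]=3 prod=3 -> inv=[5 6 3 12]

5 6 3 12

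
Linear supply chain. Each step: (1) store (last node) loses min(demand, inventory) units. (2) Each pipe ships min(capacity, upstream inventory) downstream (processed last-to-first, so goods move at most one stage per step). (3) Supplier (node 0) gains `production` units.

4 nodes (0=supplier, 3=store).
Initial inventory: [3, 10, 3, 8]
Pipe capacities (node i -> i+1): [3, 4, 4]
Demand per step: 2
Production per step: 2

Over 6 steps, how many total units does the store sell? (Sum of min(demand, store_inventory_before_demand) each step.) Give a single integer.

Step 1: sold=2 (running total=2) -> [2 9 4 9]
Step 2: sold=2 (running total=4) -> [2 7 4 11]
Step 3: sold=2 (running total=6) -> [2 5 4 13]
Step 4: sold=2 (running total=8) -> [2 3 4 15]
Step 5: sold=2 (running total=10) -> [2 2 3 17]
Step 6: sold=2 (running total=12) -> [2 2 2 18]

Answer: 12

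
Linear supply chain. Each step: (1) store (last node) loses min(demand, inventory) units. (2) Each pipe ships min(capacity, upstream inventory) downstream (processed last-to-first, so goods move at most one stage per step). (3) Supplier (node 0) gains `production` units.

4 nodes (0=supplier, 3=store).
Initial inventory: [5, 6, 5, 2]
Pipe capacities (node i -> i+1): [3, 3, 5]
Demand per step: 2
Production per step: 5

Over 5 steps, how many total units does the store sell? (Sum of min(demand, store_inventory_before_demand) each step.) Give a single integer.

Step 1: sold=2 (running total=2) -> [7 6 3 5]
Step 2: sold=2 (running total=4) -> [9 6 3 6]
Step 3: sold=2 (running total=6) -> [11 6 3 7]
Step 4: sold=2 (running total=8) -> [13 6 3 8]
Step 5: sold=2 (running total=10) -> [15 6 3 9]

Answer: 10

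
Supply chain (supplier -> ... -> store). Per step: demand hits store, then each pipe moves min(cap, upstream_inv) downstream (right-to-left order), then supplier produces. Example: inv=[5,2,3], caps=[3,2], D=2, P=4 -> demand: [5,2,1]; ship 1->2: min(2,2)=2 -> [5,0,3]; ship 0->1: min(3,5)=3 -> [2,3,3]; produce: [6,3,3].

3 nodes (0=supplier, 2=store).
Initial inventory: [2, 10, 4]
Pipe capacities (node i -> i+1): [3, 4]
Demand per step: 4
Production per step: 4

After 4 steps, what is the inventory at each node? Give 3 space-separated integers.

Step 1: demand=4,sold=4 ship[1->2]=4 ship[0->1]=2 prod=4 -> inv=[4 8 4]
Step 2: demand=4,sold=4 ship[1->2]=4 ship[0->1]=3 prod=4 -> inv=[5 7 4]
Step 3: demand=4,sold=4 ship[1->2]=4 ship[0->1]=3 prod=4 -> inv=[6 6 4]
Step 4: demand=4,sold=4 ship[1->2]=4 ship[0->1]=3 prod=4 -> inv=[7 5 4]

7 5 4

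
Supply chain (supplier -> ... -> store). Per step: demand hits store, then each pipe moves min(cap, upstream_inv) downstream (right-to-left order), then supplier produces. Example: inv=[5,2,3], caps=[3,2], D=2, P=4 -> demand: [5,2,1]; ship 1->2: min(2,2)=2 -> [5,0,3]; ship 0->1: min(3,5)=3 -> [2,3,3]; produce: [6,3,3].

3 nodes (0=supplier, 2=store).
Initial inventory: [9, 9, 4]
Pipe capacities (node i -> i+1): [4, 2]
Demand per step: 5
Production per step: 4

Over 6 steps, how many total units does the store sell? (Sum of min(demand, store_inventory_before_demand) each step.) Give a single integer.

Answer: 14

Derivation:
Step 1: sold=4 (running total=4) -> [9 11 2]
Step 2: sold=2 (running total=6) -> [9 13 2]
Step 3: sold=2 (running total=8) -> [9 15 2]
Step 4: sold=2 (running total=10) -> [9 17 2]
Step 5: sold=2 (running total=12) -> [9 19 2]
Step 6: sold=2 (running total=14) -> [9 21 2]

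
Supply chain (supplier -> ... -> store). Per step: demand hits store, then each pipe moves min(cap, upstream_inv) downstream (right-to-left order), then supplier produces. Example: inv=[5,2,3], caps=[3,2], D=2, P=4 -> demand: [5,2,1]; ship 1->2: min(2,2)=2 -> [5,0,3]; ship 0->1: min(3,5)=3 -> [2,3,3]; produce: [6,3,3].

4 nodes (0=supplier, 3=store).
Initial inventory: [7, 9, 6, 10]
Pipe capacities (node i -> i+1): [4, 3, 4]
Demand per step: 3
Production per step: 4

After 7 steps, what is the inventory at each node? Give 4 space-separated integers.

Step 1: demand=3,sold=3 ship[2->3]=4 ship[1->2]=3 ship[0->1]=4 prod=4 -> inv=[7 10 5 11]
Step 2: demand=3,sold=3 ship[2->3]=4 ship[1->2]=3 ship[0->1]=4 prod=4 -> inv=[7 11 4 12]
Step 3: demand=3,sold=3 ship[2->3]=4 ship[1->2]=3 ship[0->1]=4 prod=4 -> inv=[7 12 3 13]
Step 4: demand=3,sold=3 ship[2->3]=3 ship[1->2]=3 ship[0->1]=4 prod=4 -> inv=[7 13 3 13]
Step 5: demand=3,sold=3 ship[2->3]=3 ship[1->2]=3 ship[0->1]=4 prod=4 -> inv=[7 14 3 13]
Step 6: demand=3,sold=3 ship[2->3]=3 ship[1->2]=3 ship[0->1]=4 prod=4 -> inv=[7 15 3 13]
Step 7: demand=3,sold=3 ship[2->3]=3 ship[1->2]=3 ship[0->1]=4 prod=4 -> inv=[7 16 3 13]

7 16 3 13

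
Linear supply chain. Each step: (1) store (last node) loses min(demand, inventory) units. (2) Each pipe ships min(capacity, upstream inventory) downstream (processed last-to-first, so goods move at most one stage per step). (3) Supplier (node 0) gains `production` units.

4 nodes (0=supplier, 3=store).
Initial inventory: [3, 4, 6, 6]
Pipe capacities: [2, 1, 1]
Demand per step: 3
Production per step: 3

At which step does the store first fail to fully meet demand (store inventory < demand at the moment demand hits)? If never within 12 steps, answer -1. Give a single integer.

Step 1: demand=3,sold=3 ship[2->3]=1 ship[1->2]=1 ship[0->1]=2 prod=3 -> [4 5 6 4]
Step 2: demand=3,sold=3 ship[2->3]=1 ship[1->2]=1 ship[0->1]=2 prod=3 -> [5 6 6 2]
Step 3: demand=3,sold=2 ship[2->3]=1 ship[1->2]=1 ship[0->1]=2 prod=3 -> [6 7 6 1]
Step 4: demand=3,sold=1 ship[2->3]=1 ship[1->2]=1 ship[0->1]=2 prod=3 -> [7 8 6 1]
Step 5: demand=3,sold=1 ship[2->3]=1 ship[1->2]=1 ship[0->1]=2 prod=3 -> [8 9 6 1]
Step 6: demand=3,sold=1 ship[2->3]=1 ship[1->2]=1 ship[0->1]=2 prod=3 -> [9 10 6 1]
Step 7: demand=3,sold=1 ship[2->3]=1 ship[1->2]=1 ship[0->1]=2 prod=3 -> [10 11 6 1]
Step 8: demand=3,sold=1 ship[2->3]=1 ship[1->2]=1 ship[0->1]=2 prod=3 -> [11 12 6 1]
Step 9: demand=3,sold=1 ship[2->3]=1 ship[1->2]=1 ship[0->1]=2 prod=3 -> [12 13 6 1]
Step 10: demand=3,sold=1 ship[2->3]=1 ship[1->2]=1 ship[0->1]=2 prod=3 -> [13 14 6 1]
Step 11: demand=3,sold=1 ship[2->3]=1 ship[1->2]=1 ship[0->1]=2 prod=3 -> [14 15 6 1]
Step 12: demand=3,sold=1 ship[2->3]=1 ship[1->2]=1 ship[0->1]=2 prod=3 -> [15 16 6 1]
First stockout at step 3

3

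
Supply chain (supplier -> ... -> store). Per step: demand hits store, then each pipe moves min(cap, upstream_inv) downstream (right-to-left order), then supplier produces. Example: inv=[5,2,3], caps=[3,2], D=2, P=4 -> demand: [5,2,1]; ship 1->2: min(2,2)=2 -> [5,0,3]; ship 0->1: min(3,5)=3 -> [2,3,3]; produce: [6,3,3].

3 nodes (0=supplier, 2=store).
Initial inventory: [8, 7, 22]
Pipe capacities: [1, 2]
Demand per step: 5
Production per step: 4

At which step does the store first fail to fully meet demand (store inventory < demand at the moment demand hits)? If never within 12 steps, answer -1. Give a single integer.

Step 1: demand=5,sold=5 ship[1->2]=2 ship[0->1]=1 prod=4 -> [11 6 19]
Step 2: demand=5,sold=5 ship[1->2]=2 ship[0->1]=1 prod=4 -> [14 5 16]
Step 3: demand=5,sold=5 ship[1->2]=2 ship[0->1]=1 prod=4 -> [17 4 13]
Step 4: demand=5,sold=5 ship[1->2]=2 ship[0->1]=1 prod=4 -> [20 3 10]
Step 5: demand=5,sold=5 ship[1->2]=2 ship[0->1]=1 prod=4 -> [23 2 7]
Step 6: demand=5,sold=5 ship[1->2]=2 ship[0->1]=1 prod=4 -> [26 1 4]
Step 7: demand=5,sold=4 ship[1->2]=1 ship[0->1]=1 prod=4 -> [29 1 1]
Step 8: demand=5,sold=1 ship[1->2]=1 ship[0->1]=1 prod=4 -> [32 1 1]
Step 9: demand=5,sold=1 ship[1->2]=1 ship[0->1]=1 prod=4 -> [35 1 1]
Step 10: demand=5,sold=1 ship[1->2]=1 ship[0->1]=1 prod=4 -> [38 1 1]
Step 11: demand=5,sold=1 ship[1->2]=1 ship[0->1]=1 prod=4 -> [41 1 1]
Step 12: demand=5,sold=1 ship[1->2]=1 ship[0->1]=1 prod=4 -> [44 1 1]
First stockout at step 7

7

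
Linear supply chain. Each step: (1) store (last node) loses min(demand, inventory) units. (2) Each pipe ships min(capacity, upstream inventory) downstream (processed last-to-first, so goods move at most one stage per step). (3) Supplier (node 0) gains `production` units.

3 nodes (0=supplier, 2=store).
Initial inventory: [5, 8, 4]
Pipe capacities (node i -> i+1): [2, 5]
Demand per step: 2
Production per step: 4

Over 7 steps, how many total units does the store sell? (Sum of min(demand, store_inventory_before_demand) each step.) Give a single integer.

Step 1: sold=2 (running total=2) -> [7 5 7]
Step 2: sold=2 (running total=4) -> [9 2 10]
Step 3: sold=2 (running total=6) -> [11 2 10]
Step 4: sold=2 (running total=8) -> [13 2 10]
Step 5: sold=2 (running total=10) -> [15 2 10]
Step 6: sold=2 (running total=12) -> [17 2 10]
Step 7: sold=2 (running total=14) -> [19 2 10]

Answer: 14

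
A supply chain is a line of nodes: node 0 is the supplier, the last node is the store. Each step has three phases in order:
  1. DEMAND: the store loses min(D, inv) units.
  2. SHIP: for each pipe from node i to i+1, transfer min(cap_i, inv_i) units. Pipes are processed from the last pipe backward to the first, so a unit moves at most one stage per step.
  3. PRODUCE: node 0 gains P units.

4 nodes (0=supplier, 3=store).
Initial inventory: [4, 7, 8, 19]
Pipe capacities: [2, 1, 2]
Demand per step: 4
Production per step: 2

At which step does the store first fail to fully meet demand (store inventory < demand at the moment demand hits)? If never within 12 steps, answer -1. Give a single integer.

Step 1: demand=4,sold=4 ship[2->3]=2 ship[1->2]=1 ship[0->1]=2 prod=2 -> [4 8 7 17]
Step 2: demand=4,sold=4 ship[2->3]=2 ship[1->2]=1 ship[0->1]=2 prod=2 -> [4 9 6 15]
Step 3: demand=4,sold=4 ship[2->3]=2 ship[1->2]=1 ship[0->1]=2 prod=2 -> [4 10 5 13]
Step 4: demand=4,sold=4 ship[2->3]=2 ship[1->2]=1 ship[0->1]=2 prod=2 -> [4 11 4 11]
Step 5: demand=4,sold=4 ship[2->3]=2 ship[1->2]=1 ship[0->1]=2 prod=2 -> [4 12 3 9]
Step 6: demand=4,sold=4 ship[2->3]=2 ship[1->2]=1 ship[0->1]=2 prod=2 -> [4 13 2 7]
Step 7: demand=4,sold=4 ship[2->3]=2 ship[1->2]=1 ship[0->1]=2 prod=2 -> [4 14 1 5]
Step 8: demand=4,sold=4 ship[2->3]=1 ship[1->2]=1 ship[0->1]=2 prod=2 -> [4 15 1 2]
Step 9: demand=4,sold=2 ship[2->3]=1 ship[1->2]=1 ship[0->1]=2 prod=2 -> [4 16 1 1]
Step 10: demand=4,sold=1 ship[2->3]=1 ship[1->2]=1 ship[0->1]=2 prod=2 -> [4 17 1 1]
Step 11: demand=4,sold=1 ship[2->3]=1 ship[1->2]=1 ship[0->1]=2 prod=2 -> [4 18 1 1]
Step 12: demand=4,sold=1 ship[2->3]=1 ship[1->2]=1 ship[0->1]=2 prod=2 -> [4 19 1 1]
First stockout at step 9

9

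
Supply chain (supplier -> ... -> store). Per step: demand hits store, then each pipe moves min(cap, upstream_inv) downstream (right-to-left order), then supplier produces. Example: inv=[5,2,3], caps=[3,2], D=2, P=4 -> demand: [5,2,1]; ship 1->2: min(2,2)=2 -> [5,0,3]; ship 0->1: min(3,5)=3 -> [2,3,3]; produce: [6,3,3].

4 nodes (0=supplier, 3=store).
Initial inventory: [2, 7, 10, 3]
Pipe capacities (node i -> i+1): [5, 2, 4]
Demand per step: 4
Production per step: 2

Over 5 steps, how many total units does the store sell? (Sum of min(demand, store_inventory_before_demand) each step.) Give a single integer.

Answer: 19

Derivation:
Step 1: sold=3 (running total=3) -> [2 7 8 4]
Step 2: sold=4 (running total=7) -> [2 7 6 4]
Step 3: sold=4 (running total=11) -> [2 7 4 4]
Step 4: sold=4 (running total=15) -> [2 7 2 4]
Step 5: sold=4 (running total=19) -> [2 7 2 2]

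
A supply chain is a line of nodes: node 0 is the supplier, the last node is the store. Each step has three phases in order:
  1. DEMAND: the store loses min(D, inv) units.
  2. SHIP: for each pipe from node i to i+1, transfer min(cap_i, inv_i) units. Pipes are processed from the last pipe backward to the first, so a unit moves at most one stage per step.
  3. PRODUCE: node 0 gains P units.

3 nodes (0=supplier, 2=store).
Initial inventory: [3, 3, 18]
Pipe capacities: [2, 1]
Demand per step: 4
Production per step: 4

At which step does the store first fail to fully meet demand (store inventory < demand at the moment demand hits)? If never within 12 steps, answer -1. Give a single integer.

Step 1: demand=4,sold=4 ship[1->2]=1 ship[0->1]=2 prod=4 -> [5 4 15]
Step 2: demand=4,sold=4 ship[1->2]=1 ship[0->1]=2 prod=4 -> [7 5 12]
Step 3: demand=4,sold=4 ship[1->2]=1 ship[0->1]=2 prod=4 -> [9 6 9]
Step 4: demand=4,sold=4 ship[1->2]=1 ship[0->1]=2 prod=4 -> [11 7 6]
Step 5: demand=4,sold=4 ship[1->2]=1 ship[0->1]=2 prod=4 -> [13 8 3]
Step 6: demand=4,sold=3 ship[1->2]=1 ship[0->1]=2 prod=4 -> [15 9 1]
Step 7: demand=4,sold=1 ship[1->2]=1 ship[0->1]=2 prod=4 -> [17 10 1]
Step 8: demand=4,sold=1 ship[1->2]=1 ship[0->1]=2 prod=4 -> [19 11 1]
Step 9: demand=4,sold=1 ship[1->2]=1 ship[0->1]=2 prod=4 -> [21 12 1]
Step 10: demand=4,sold=1 ship[1->2]=1 ship[0->1]=2 prod=4 -> [23 13 1]
Step 11: demand=4,sold=1 ship[1->2]=1 ship[0->1]=2 prod=4 -> [25 14 1]
Step 12: demand=4,sold=1 ship[1->2]=1 ship[0->1]=2 prod=4 -> [27 15 1]
First stockout at step 6

6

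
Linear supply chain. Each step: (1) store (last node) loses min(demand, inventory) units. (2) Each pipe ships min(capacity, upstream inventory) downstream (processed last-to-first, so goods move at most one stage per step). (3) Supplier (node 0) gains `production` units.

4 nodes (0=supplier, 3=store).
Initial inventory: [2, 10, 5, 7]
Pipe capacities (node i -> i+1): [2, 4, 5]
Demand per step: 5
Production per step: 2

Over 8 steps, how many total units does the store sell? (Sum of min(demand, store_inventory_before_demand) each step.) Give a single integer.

Answer: 32

Derivation:
Step 1: sold=5 (running total=5) -> [2 8 4 7]
Step 2: sold=5 (running total=10) -> [2 6 4 6]
Step 3: sold=5 (running total=15) -> [2 4 4 5]
Step 4: sold=5 (running total=20) -> [2 2 4 4]
Step 5: sold=4 (running total=24) -> [2 2 2 4]
Step 6: sold=4 (running total=28) -> [2 2 2 2]
Step 7: sold=2 (running total=30) -> [2 2 2 2]
Step 8: sold=2 (running total=32) -> [2 2 2 2]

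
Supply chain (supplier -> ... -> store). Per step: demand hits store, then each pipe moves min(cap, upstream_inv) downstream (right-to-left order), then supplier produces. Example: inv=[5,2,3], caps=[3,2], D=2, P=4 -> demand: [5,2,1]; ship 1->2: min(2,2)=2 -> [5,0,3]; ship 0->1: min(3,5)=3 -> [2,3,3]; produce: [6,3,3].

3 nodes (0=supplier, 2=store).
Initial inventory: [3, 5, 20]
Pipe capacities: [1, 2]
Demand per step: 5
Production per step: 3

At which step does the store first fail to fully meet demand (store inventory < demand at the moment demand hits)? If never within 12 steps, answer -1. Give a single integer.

Step 1: demand=5,sold=5 ship[1->2]=2 ship[0->1]=1 prod=3 -> [5 4 17]
Step 2: demand=5,sold=5 ship[1->2]=2 ship[0->1]=1 prod=3 -> [7 3 14]
Step 3: demand=5,sold=5 ship[1->2]=2 ship[0->1]=1 prod=3 -> [9 2 11]
Step 4: demand=5,sold=5 ship[1->2]=2 ship[0->1]=1 prod=3 -> [11 1 8]
Step 5: demand=5,sold=5 ship[1->2]=1 ship[0->1]=1 prod=3 -> [13 1 4]
Step 6: demand=5,sold=4 ship[1->2]=1 ship[0->1]=1 prod=3 -> [15 1 1]
Step 7: demand=5,sold=1 ship[1->2]=1 ship[0->1]=1 prod=3 -> [17 1 1]
Step 8: demand=5,sold=1 ship[1->2]=1 ship[0->1]=1 prod=3 -> [19 1 1]
Step 9: demand=5,sold=1 ship[1->2]=1 ship[0->1]=1 prod=3 -> [21 1 1]
Step 10: demand=5,sold=1 ship[1->2]=1 ship[0->1]=1 prod=3 -> [23 1 1]
Step 11: demand=5,sold=1 ship[1->2]=1 ship[0->1]=1 prod=3 -> [25 1 1]
Step 12: demand=5,sold=1 ship[1->2]=1 ship[0->1]=1 prod=3 -> [27 1 1]
First stockout at step 6

6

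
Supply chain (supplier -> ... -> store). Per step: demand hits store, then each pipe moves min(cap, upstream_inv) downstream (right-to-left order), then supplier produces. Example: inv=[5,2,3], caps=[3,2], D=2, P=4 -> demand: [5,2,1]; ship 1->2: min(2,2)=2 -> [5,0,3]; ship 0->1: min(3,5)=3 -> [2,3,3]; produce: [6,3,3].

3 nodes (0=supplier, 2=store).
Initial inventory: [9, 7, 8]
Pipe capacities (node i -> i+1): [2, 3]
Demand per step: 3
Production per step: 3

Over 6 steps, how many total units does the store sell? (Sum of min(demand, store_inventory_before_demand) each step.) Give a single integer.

Step 1: sold=3 (running total=3) -> [10 6 8]
Step 2: sold=3 (running total=6) -> [11 5 8]
Step 3: sold=3 (running total=9) -> [12 4 8]
Step 4: sold=3 (running total=12) -> [13 3 8]
Step 5: sold=3 (running total=15) -> [14 2 8]
Step 6: sold=3 (running total=18) -> [15 2 7]

Answer: 18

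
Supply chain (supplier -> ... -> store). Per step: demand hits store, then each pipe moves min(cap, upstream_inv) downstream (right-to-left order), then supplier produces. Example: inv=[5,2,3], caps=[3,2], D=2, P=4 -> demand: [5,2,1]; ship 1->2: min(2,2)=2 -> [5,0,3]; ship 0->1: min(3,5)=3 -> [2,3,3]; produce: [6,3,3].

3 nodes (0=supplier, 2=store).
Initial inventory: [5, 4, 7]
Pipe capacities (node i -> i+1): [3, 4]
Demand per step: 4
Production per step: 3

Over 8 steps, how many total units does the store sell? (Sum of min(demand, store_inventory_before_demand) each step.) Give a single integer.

Answer: 29

Derivation:
Step 1: sold=4 (running total=4) -> [5 3 7]
Step 2: sold=4 (running total=8) -> [5 3 6]
Step 3: sold=4 (running total=12) -> [5 3 5]
Step 4: sold=4 (running total=16) -> [5 3 4]
Step 5: sold=4 (running total=20) -> [5 3 3]
Step 6: sold=3 (running total=23) -> [5 3 3]
Step 7: sold=3 (running total=26) -> [5 3 3]
Step 8: sold=3 (running total=29) -> [5 3 3]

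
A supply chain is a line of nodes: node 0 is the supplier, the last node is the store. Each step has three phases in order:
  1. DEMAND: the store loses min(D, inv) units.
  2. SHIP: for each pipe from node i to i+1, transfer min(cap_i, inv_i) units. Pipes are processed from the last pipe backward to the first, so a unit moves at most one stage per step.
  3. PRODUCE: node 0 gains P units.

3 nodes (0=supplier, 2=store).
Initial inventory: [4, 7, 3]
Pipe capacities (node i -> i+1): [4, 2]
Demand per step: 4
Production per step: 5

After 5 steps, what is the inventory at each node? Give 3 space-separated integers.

Step 1: demand=4,sold=3 ship[1->2]=2 ship[0->1]=4 prod=5 -> inv=[5 9 2]
Step 2: demand=4,sold=2 ship[1->2]=2 ship[0->1]=4 prod=5 -> inv=[6 11 2]
Step 3: demand=4,sold=2 ship[1->2]=2 ship[0->1]=4 prod=5 -> inv=[7 13 2]
Step 4: demand=4,sold=2 ship[1->2]=2 ship[0->1]=4 prod=5 -> inv=[8 15 2]
Step 5: demand=4,sold=2 ship[1->2]=2 ship[0->1]=4 prod=5 -> inv=[9 17 2]

9 17 2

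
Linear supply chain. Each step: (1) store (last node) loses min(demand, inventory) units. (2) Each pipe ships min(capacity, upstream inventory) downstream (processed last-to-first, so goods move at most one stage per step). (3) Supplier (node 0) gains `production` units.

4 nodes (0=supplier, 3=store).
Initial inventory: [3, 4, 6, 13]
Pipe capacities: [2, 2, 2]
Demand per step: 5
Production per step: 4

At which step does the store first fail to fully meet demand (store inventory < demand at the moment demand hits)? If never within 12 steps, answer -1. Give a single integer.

Step 1: demand=5,sold=5 ship[2->3]=2 ship[1->2]=2 ship[0->1]=2 prod=4 -> [5 4 6 10]
Step 2: demand=5,sold=5 ship[2->3]=2 ship[1->2]=2 ship[0->1]=2 prod=4 -> [7 4 6 7]
Step 3: demand=5,sold=5 ship[2->3]=2 ship[1->2]=2 ship[0->1]=2 prod=4 -> [9 4 6 4]
Step 4: demand=5,sold=4 ship[2->3]=2 ship[1->2]=2 ship[0->1]=2 prod=4 -> [11 4 6 2]
Step 5: demand=5,sold=2 ship[2->3]=2 ship[1->2]=2 ship[0->1]=2 prod=4 -> [13 4 6 2]
Step 6: demand=5,sold=2 ship[2->3]=2 ship[1->2]=2 ship[0->1]=2 prod=4 -> [15 4 6 2]
Step 7: demand=5,sold=2 ship[2->3]=2 ship[1->2]=2 ship[0->1]=2 prod=4 -> [17 4 6 2]
Step 8: demand=5,sold=2 ship[2->3]=2 ship[1->2]=2 ship[0->1]=2 prod=4 -> [19 4 6 2]
Step 9: demand=5,sold=2 ship[2->3]=2 ship[1->2]=2 ship[0->1]=2 prod=4 -> [21 4 6 2]
Step 10: demand=5,sold=2 ship[2->3]=2 ship[1->2]=2 ship[0->1]=2 prod=4 -> [23 4 6 2]
Step 11: demand=5,sold=2 ship[2->3]=2 ship[1->2]=2 ship[0->1]=2 prod=4 -> [25 4 6 2]
Step 12: demand=5,sold=2 ship[2->3]=2 ship[1->2]=2 ship[0->1]=2 prod=4 -> [27 4 6 2]
First stockout at step 4

4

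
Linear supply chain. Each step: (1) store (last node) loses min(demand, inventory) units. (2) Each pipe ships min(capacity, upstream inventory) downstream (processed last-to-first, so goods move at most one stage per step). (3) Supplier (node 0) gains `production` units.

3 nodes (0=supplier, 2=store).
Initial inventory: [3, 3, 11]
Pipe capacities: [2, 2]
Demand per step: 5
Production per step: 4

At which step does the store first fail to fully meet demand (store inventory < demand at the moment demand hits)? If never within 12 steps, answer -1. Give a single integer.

Step 1: demand=5,sold=5 ship[1->2]=2 ship[0->1]=2 prod=4 -> [5 3 8]
Step 2: demand=5,sold=5 ship[1->2]=2 ship[0->1]=2 prod=4 -> [7 3 5]
Step 3: demand=5,sold=5 ship[1->2]=2 ship[0->1]=2 prod=4 -> [9 3 2]
Step 4: demand=5,sold=2 ship[1->2]=2 ship[0->1]=2 prod=4 -> [11 3 2]
Step 5: demand=5,sold=2 ship[1->2]=2 ship[0->1]=2 prod=4 -> [13 3 2]
Step 6: demand=5,sold=2 ship[1->2]=2 ship[0->1]=2 prod=4 -> [15 3 2]
Step 7: demand=5,sold=2 ship[1->2]=2 ship[0->1]=2 prod=4 -> [17 3 2]
Step 8: demand=5,sold=2 ship[1->2]=2 ship[0->1]=2 prod=4 -> [19 3 2]
Step 9: demand=5,sold=2 ship[1->2]=2 ship[0->1]=2 prod=4 -> [21 3 2]
Step 10: demand=5,sold=2 ship[1->2]=2 ship[0->1]=2 prod=4 -> [23 3 2]
Step 11: demand=5,sold=2 ship[1->2]=2 ship[0->1]=2 prod=4 -> [25 3 2]
Step 12: demand=5,sold=2 ship[1->2]=2 ship[0->1]=2 prod=4 -> [27 3 2]
First stockout at step 4

4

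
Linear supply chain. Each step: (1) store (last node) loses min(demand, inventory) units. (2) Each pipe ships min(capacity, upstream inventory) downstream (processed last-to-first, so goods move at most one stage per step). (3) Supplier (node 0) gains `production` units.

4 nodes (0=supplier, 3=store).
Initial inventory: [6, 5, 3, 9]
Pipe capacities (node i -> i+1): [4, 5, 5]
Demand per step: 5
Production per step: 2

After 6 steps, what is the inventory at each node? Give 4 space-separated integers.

Step 1: demand=5,sold=5 ship[2->3]=3 ship[1->2]=5 ship[0->1]=4 prod=2 -> inv=[4 4 5 7]
Step 2: demand=5,sold=5 ship[2->3]=5 ship[1->2]=4 ship[0->1]=4 prod=2 -> inv=[2 4 4 7]
Step 3: demand=5,sold=5 ship[2->3]=4 ship[1->2]=4 ship[0->1]=2 prod=2 -> inv=[2 2 4 6]
Step 4: demand=5,sold=5 ship[2->3]=4 ship[1->2]=2 ship[0->1]=2 prod=2 -> inv=[2 2 2 5]
Step 5: demand=5,sold=5 ship[2->3]=2 ship[1->2]=2 ship[0->1]=2 prod=2 -> inv=[2 2 2 2]
Step 6: demand=5,sold=2 ship[2->3]=2 ship[1->2]=2 ship[0->1]=2 prod=2 -> inv=[2 2 2 2]

2 2 2 2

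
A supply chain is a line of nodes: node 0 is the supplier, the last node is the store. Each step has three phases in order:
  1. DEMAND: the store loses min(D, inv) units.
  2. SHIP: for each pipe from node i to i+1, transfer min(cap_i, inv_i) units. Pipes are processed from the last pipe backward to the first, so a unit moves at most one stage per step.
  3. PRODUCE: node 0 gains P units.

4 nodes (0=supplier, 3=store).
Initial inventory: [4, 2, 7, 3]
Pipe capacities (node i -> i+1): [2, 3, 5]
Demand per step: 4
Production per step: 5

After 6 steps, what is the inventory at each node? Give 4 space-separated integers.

Step 1: demand=4,sold=3 ship[2->3]=5 ship[1->2]=2 ship[0->1]=2 prod=5 -> inv=[7 2 4 5]
Step 2: demand=4,sold=4 ship[2->3]=4 ship[1->2]=2 ship[0->1]=2 prod=5 -> inv=[10 2 2 5]
Step 3: demand=4,sold=4 ship[2->3]=2 ship[1->2]=2 ship[0->1]=2 prod=5 -> inv=[13 2 2 3]
Step 4: demand=4,sold=3 ship[2->3]=2 ship[1->2]=2 ship[0->1]=2 prod=5 -> inv=[16 2 2 2]
Step 5: demand=4,sold=2 ship[2->3]=2 ship[1->2]=2 ship[0->1]=2 prod=5 -> inv=[19 2 2 2]
Step 6: demand=4,sold=2 ship[2->3]=2 ship[1->2]=2 ship[0->1]=2 prod=5 -> inv=[22 2 2 2]

22 2 2 2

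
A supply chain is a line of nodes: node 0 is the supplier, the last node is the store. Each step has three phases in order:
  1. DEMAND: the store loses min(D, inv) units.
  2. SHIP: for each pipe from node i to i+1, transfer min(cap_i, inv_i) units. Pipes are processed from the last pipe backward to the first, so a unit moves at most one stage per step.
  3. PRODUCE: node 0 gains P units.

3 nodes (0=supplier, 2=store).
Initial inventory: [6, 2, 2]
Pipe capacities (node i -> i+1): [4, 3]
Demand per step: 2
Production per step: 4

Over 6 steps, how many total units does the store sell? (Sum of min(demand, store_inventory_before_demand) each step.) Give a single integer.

Answer: 12

Derivation:
Step 1: sold=2 (running total=2) -> [6 4 2]
Step 2: sold=2 (running total=4) -> [6 5 3]
Step 3: sold=2 (running total=6) -> [6 6 4]
Step 4: sold=2 (running total=8) -> [6 7 5]
Step 5: sold=2 (running total=10) -> [6 8 6]
Step 6: sold=2 (running total=12) -> [6 9 7]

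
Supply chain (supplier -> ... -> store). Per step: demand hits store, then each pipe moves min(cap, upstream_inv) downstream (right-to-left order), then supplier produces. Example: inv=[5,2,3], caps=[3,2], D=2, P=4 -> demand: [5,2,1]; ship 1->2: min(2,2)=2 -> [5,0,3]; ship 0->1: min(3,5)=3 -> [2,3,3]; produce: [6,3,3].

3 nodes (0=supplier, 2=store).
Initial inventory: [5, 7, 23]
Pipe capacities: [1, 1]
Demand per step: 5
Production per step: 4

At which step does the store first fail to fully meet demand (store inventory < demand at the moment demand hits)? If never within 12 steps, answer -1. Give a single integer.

Step 1: demand=5,sold=5 ship[1->2]=1 ship[0->1]=1 prod=4 -> [8 7 19]
Step 2: demand=5,sold=5 ship[1->2]=1 ship[0->1]=1 prod=4 -> [11 7 15]
Step 3: demand=5,sold=5 ship[1->2]=1 ship[0->1]=1 prod=4 -> [14 7 11]
Step 4: demand=5,sold=5 ship[1->2]=1 ship[0->1]=1 prod=4 -> [17 7 7]
Step 5: demand=5,sold=5 ship[1->2]=1 ship[0->1]=1 prod=4 -> [20 7 3]
Step 6: demand=5,sold=3 ship[1->2]=1 ship[0->1]=1 prod=4 -> [23 7 1]
Step 7: demand=5,sold=1 ship[1->2]=1 ship[0->1]=1 prod=4 -> [26 7 1]
Step 8: demand=5,sold=1 ship[1->2]=1 ship[0->1]=1 prod=4 -> [29 7 1]
Step 9: demand=5,sold=1 ship[1->2]=1 ship[0->1]=1 prod=4 -> [32 7 1]
Step 10: demand=5,sold=1 ship[1->2]=1 ship[0->1]=1 prod=4 -> [35 7 1]
Step 11: demand=5,sold=1 ship[1->2]=1 ship[0->1]=1 prod=4 -> [38 7 1]
Step 12: demand=5,sold=1 ship[1->2]=1 ship[0->1]=1 prod=4 -> [41 7 1]
First stockout at step 6

6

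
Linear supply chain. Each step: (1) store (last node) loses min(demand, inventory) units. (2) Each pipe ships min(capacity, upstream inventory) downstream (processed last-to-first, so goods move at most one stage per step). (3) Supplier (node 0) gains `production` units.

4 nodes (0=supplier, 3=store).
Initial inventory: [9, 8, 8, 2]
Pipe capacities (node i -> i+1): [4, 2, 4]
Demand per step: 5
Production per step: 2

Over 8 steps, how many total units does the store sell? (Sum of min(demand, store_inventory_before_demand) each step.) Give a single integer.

Answer: 22

Derivation:
Step 1: sold=2 (running total=2) -> [7 10 6 4]
Step 2: sold=4 (running total=6) -> [5 12 4 4]
Step 3: sold=4 (running total=10) -> [3 14 2 4]
Step 4: sold=4 (running total=14) -> [2 15 2 2]
Step 5: sold=2 (running total=16) -> [2 15 2 2]
Step 6: sold=2 (running total=18) -> [2 15 2 2]
Step 7: sold=2 (running total=20) -> [2 15 2 2]
Step 8: sold=2 (running total=22) -> [2 15 2 2]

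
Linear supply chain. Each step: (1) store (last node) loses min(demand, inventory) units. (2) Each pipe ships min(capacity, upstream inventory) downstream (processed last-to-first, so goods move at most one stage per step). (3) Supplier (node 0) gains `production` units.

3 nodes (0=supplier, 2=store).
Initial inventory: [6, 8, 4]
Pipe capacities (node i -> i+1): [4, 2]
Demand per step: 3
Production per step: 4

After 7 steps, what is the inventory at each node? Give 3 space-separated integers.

Step 1: demand=3,sold=3 ship[1->2]=2 ship[0->1]=4 prod=4 -> inv=[6 10 3]
Step 2: demand=3,sold=3 ship[1->2]=2 ship[0->1]=4 prod=4 -> inv=[6 12 2]
Step 3: demand=3,sold=2 ship[1->2]=2 ship[0->1]=4 prod=4 -> inv=[6 14 2]
Step 4: demand=3,sold=2 ship[1->2]=2 ship[0->1]=4 prod=4 -> inv=[6 16 2]
Step 5: demand=3,sold=2 ship[1->2]=2 ship[0->1]=4 prod=4 -> inv=[6 18 2]
Step 6: demand=3,sold=2 ship[1->2]=2 ship[0->1]=4 prod=4 -> inv=[6 20 2]
Step 7: demand=3,sold=2 ship[1->2]=2 ship[0->1]=4 prod=4 -> inv=[6 22 2]

6 22 2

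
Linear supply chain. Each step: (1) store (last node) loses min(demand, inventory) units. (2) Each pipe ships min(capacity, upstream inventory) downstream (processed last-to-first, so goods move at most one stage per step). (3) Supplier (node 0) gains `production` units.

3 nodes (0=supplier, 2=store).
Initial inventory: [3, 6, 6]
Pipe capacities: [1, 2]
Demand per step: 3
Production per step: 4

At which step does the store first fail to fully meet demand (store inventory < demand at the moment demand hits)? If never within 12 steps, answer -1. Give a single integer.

Step 1: demand=3,sold=3 ship[1->2]=2 ship[0->1]=1 prod=4 -> [6 5 5]
Step 2: demand=3,sold=3 ship[1->2]=2 ship[0->1]=1 prod=4 -> [9 4 4]
Step 3: demand=3,sold=3 ship[1->2]=2 ship[0->1]=1 prod=4 -> [12 3 3]
Step 4: demand=3,sold=3 ship[1->2]=2 ship[0->1]=1 prod=4 -> [15 2 2]
Step 5: demand=3,sold=2 ship[1->2]=2 ship[0->1]=1 prod=4 -> [18 1 2]
Step 6: demand=3,sold=2 ship[1->2]=1 ship[0->1]=1 prod=4 -> [21 1 1]
Step 7: demand=3,sold=1 ship[1->2]=1 ship[0->1]=1 prod=4 -> [24 1 1]
Step 8: demand=3,sold=1 ship[1->2]=1 ship[0->1]=1 prod=4 -> [27 1 1]
Step 9: demand=3,sold=1 ship[1->2]=1 ship[0->1]=1 prod=4 -> [30 1 1]
Step 10: demand=3,sold=1 ship[1->2]=1 ship[0->1]=1 prod=4 -> [33 1 1]
Step 11: demand=3,sold=1 ship[1->2]=1 ship[0->1]=1 prod=4 -> [36 1 1]
Step 12: demand=3,sold=1 ship[1->2]=1 ship[0->1]=1 prod=4 -> [39 1 1]
First stockout at step 5

5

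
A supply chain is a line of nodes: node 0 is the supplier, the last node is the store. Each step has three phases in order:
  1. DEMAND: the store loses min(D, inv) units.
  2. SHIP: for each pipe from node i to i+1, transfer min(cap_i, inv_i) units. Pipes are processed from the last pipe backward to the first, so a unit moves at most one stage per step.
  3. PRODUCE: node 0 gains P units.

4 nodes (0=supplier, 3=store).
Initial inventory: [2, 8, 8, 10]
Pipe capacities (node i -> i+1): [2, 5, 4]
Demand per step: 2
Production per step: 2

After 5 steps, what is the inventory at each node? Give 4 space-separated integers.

Step 1: demand=2,sold=2 ship[2->3]=4 ship[1->2]=5 ship[0->1]=2 prod=2 -> inv=[2 5 9 12]
Step 2: demand=2,sold=2 ship[2->3]=4 ship[1->2]=5 ship[0->1]=2 prod=2 -> inv=[2 2 10 14]
Step 3: demand=2,sold=2 ship[2->3]=4 ship[1->2]=2 ship[0->1]=2 prod=2 -> inv=[2 2 8 16]
Step 4: demand=2,sold=2 ship[2->3]=4 ship[1->2]=2 ship[0->1]=2 prod=2 -> inv=[2 2 6 18]
Step 5: demand=2,sold=2 ship[2->3]=4 ship[1->2]=2 ship[0->1]=2 prod=2 -> inv=[2 2 4 20]

2 2 4 20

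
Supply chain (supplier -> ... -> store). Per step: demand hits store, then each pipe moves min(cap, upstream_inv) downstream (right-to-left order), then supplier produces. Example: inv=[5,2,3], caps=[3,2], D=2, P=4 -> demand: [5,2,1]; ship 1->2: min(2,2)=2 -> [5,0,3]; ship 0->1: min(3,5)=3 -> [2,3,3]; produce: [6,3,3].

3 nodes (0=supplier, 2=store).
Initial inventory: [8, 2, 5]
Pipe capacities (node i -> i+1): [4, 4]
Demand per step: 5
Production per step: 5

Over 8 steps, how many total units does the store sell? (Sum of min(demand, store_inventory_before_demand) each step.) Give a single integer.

Step 1: sold=5 (running total=5) -> [9 4 2]
Step 2: sold=2 (running total=7) -> [10 4 4]
Step 3: sold=4 (running total=11) -> [11 4 4]
Step 4: sold=4 (running total=15) -> [12 4 4]
Step 5: sold=4 (running total=19) -> [13 4 4]
Step 6: sold=4 (running total=23) -> [14 4 4]
Step 7: sold=4 (running total=27) -> [15 4 4]
Step 8: sold=4 (running total=31) -> [16 4 4]

Answer: 31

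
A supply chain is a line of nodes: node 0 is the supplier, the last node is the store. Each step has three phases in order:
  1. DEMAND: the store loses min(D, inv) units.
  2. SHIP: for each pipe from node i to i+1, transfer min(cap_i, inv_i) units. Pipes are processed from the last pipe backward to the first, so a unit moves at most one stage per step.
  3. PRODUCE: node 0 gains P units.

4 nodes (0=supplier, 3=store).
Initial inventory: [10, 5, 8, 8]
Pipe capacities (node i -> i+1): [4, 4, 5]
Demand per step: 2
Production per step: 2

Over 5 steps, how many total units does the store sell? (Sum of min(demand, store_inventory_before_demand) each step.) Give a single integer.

Step 1: sold=2 (running total=2) -> [8 5 7 11]
Step 2: sold=2 (running total=4) -> [6 5 6 14]
Step 3: sold=2 (running total=6) -> [4 5 5 17]
Step 4: sold=2 (running total=8) -> [2 5 4 20]
Step 5: sold=2 (running total=10) -> [2 3 4 22]

Answer: 10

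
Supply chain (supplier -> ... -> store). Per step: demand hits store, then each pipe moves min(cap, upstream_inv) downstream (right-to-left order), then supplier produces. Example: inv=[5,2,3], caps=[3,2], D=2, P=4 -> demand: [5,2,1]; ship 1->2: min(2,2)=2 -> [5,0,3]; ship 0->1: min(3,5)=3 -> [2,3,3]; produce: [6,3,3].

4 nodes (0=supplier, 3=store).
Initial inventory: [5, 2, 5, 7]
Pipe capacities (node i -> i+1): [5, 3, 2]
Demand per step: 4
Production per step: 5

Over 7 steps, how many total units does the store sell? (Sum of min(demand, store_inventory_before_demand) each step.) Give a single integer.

Answer: 19

Derivation:
Step 1: sold=4 (running total=4) -> [5 5 5 5]
Step 2: sold=4 (running total=8) -> [5 7 6 3]
Step 3: sold=3 (running total=11) -> [5 9 7 2]
Step 4: sold=2 (running total=13) -> [5 11 8 2]
Step 5: sold=2 (running total=15) -> [5 13 9 2]
Step 6: sold=2 (running total=17) -> [5 15 10 2]
Step 7: sold=2 (running total=19) -> [5 17 11 2]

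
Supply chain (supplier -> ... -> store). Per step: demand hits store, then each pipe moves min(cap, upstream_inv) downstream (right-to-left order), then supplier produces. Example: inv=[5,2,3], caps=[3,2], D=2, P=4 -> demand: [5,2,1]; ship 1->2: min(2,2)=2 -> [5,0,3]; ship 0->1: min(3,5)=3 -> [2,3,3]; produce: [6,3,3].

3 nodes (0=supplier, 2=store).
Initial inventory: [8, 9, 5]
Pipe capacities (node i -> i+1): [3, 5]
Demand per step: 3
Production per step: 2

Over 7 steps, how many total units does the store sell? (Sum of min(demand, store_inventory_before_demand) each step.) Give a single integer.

Answer: 21

Derivation:
Step 1: sold=3 (running total=3) -> [7 7 7]
Step 2: sold=3 (running total=6) -> [6 5 9]
Step 3: sold=3 (running total=9) -> [5 3 11]
Step 4: sold=3 (running total=12) -> [4 3 11]
Step 5: sold=3 (running total=15) -> [3 3 11]
Step 6: sold=3 (running total=18) -> [2 3 11]
Step 7: sold=3 (running total=21) -> [2 2 11]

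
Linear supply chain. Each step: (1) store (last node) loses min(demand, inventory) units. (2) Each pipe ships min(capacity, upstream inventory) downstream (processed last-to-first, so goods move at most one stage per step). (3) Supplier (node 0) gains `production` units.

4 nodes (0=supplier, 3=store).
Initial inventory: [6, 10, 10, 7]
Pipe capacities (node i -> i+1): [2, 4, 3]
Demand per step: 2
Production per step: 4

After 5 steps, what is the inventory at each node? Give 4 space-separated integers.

Step 1: demand=2,sold=2 ship[2->3]=3 ship[1->2]=4 ship[0->1]=2 prod=4 -> inv=[8 8 11 8]
Step 2: demand=2,sold=2 ship[2->3]=3 ship[1->2]=4 ship[0->1]=2 prod=4 -> inv=[10 6 12 9]
Step 3: demand=2,sold=2 ship[2->3]=3 ship[1->2]=4 ship[0->1]=2 prod=4 -> inv=[12 4 13 10]
Step 4: demand=2,sold=2 ship[2->3]=3 ship[1->2]=4 ship[0->1]=2 prod=4 -> inv=[14 2 14 11]
Step 5: demand=2,sold=2 ship[2->3]=3 ship[1->2]=2 ship[0->1]=2 prod=4 -> inv=[16 2 13 12]

16 2 13 12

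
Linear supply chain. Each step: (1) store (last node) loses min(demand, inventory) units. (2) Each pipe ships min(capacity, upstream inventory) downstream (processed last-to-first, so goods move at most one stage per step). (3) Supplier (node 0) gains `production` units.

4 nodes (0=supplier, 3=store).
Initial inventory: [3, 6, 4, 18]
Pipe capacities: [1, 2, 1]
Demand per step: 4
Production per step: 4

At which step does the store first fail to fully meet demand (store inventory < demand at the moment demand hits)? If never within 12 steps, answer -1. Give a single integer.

Step 1: demand=4,sold=4 ship[2->3]=1 ship[1->2]=2 ship[0->1]=1 prod=4 -> [6 5 5 15]
Step 2: demand=4,sold=4 ship[2->3]=1 ship[1->2]=2 ship[0->1]=1 prod=4 -> [9 4 6 12]
Step 3: demand=4,sold=4 ship[2->3]=1 ship[1->2]=2 ship[0->1]=1 prod=4 -> [12 3 7 9]
Step 4: demand=4,sold=4 ship[2->3]=1 ship[1->2]=2 ship[0->1]=1 prod=4 -> [15 2 8 6]
Step 5: demand=4,sold=4 ship[2->3]=1 ship[1->2]=2 ship[0->1]=1 prod=4 -> [18 1 9 3]
Step 6: demand=4,sold=3 ship[2->3]=1 ship[1->2]=1 ship[0->1]=1 prod=4 -> [21 1 9 1]
Step 7: demand=4,sold=1 ship[2->3]=1 ship[1->2]=1 ship[0->1]=1 prod=4 -> [24 1 9 1]
Step 8: demand=4,sold=1 ship[2->3]=1 ship[1->2]=1 ship[0->1]=1 prod=4 -> [27 1 9 1]
Step 9: demand=4,sold=1 ship[2->3]=1 ship[1->2]=1 ship[0->1]=1 prod=4 -> [30 1 9 1]
Step 10: demand=4,sold=1 ship[2->3]=1 ship[1->2]=1 ship[0->1]=1 prod=4 -> [33 1 9 1]
Step 11: demand=4,sold=1 ship[2->3]=1 ship[1->2]=1 ship[0->1]=1 prod=4 -> [36 1 9 1]
Step 12: demand=4,sold=1 ship[2->3]=1 ship[1->2]=1 ship[0->1]=1 prod=4 -> [39 1 9 1]
First stockout at step 6

6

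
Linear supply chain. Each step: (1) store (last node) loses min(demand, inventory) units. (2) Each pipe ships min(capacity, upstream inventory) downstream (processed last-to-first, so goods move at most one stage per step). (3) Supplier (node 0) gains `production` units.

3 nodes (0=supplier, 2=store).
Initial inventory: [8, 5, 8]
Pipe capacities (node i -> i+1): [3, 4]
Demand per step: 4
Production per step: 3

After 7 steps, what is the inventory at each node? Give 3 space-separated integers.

Step 1: demand=4,sold=4 ship[1->2]=4 ship[0->1]=3 prod=3 -> inv=[8 4 8]
Step 2: demand=4,sold=4 ship[1->2]=4 ship[0->1]=3 prod=3 -> inv=[8 3 8]
Step 3: demand=4,sold=4 ship[1->2]=3 ship[0->1]=3 prod=3 -> inv=[8 3 7]
Step 4: demand=4,sold=4 ship[1->2]=3 ship[0->1]=3 prod=3 -> inv=[8 3 6]
Step 5: demand=4,sold=4 ship[1->2]=3 ship[0->1]=3 prod=3 -> inv=[8 3 5]
Step 6: demand=4,sold=4 ship[1->2]=3 ship[0->1]=3 prod=3 -> inv=[8 3 4]
Step 7: demand=4,sold=4 ship[1->2]=3 ship[0->1]=3 prod=3 -> inv=[8 3 3]

8 3 3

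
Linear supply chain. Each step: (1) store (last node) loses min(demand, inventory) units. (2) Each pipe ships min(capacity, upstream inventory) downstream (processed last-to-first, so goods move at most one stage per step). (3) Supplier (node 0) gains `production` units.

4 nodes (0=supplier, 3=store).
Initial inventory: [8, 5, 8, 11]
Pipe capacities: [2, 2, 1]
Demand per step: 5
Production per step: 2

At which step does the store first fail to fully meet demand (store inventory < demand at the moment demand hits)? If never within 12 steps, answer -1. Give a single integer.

Step 1: demand=5,sold=5 ship[2->3]=1 ship[1->2]=2 ship[0->1]=2 prod=2 -> [8 5 9 7]
Step 2: demand=5,sold=5 ship[2->3]=1 ship[1->2]=2 ship[0->1]=2 prod=2 -> [8 5 10 3]
Step 3: demand=5,sold=3 ship[2->3]=1 ship[1->2]=2 ship[0->1]=2 prod=2 -> [8 5 11 1]
Step 4: demand=5,sold=1 ship[2->3]=1 ship[1->2]=2 ship[0->1]=2 prod=2 -> [8 5 12 1]
Step 5: demand=5,sold=1 ship[2->3]=1 ship[1->2]=2 ship[0->1]=2 prod=2 -> [8 5 13 1]
Step 6: demand=5,sold=1 ship[2->3]=1 ship[1->2]=2 ship[0->1]=2 prod=2 -> [8 5 14 1]
Step 7: demand=5,sold=1 ship[2->3]=1 ship[1->2]=2 ship[0->1]=2 prod=2 -> [8 5 15 1]
Step 8: demand=5,sold=1 ship[2->3]=1 ship[1->2]=2 ship[0->1]=2 prod=2 -> [8 5 16 1]
Step 9: demand=5,sold=1 ship[2->3]=1 ship[1->2]=2 ship[0->1]=2 prod=2 -> [8 5 17 1]
Step 10: demand=5,sold=1 ship[2->3]=1 ship[1->2]=2 ship[0->1]=2 prod=2 -> [8 5 18 1]
Step 11: demand=5,sold=1 ship[2->3]=1 ship[1->2]=2 ship[0->1]=2 prod=2 -> [8 5 19 1]
Step 12: demand=5,sold=1 ship[2->3]=1 ship[1->2]=2 ship[0->1]=2 prod=2 -> [8 5 20 1]
First stockout at step 3

3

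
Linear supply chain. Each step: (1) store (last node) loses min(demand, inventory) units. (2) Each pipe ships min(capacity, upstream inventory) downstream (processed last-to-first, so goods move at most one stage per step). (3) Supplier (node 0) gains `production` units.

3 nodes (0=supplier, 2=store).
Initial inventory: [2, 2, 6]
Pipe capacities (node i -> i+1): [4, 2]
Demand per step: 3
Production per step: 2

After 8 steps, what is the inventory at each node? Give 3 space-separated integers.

Step 1: demand=3,sold=3 ship[1->2]=2 ship[0->1]=2 prod=2 -> inv=[2 2 5]
Step 2: demand=3,sold=3 ship[1->2]=2 ship[0->1]=2 prod=2 -> inv=[2 2 4]
Step 3: demand=3,sold=3 ship[1->2]=2 ship[0->1]=2 prod=2 -> inv=[2 2 3]
Step 4: demand=3,sold=3 ship[1->2]=2 ship[0->1]=2 prod=2 -> inv=[2 2 2]
Step 5: demand=3,sold=2 ship[1->2]=2 ship[0->1]=2 prod=2 -> inv=[2 2 2]
Step 6: demand=3,sold=2 ship[1->2]=2 ship[0->1]=2 prod=2 -> inv=[2 2 2]
Step 7: demand=3,sold=2 ship[1->2]=2 ship[0->1]=2 prod=2 -> inv=[2 2 2]
Step 8: demand=3,sold=2 ship[1->2]=2 ship[0->1]=2 prod=2 -> inv=[2 2 2]

2 2 2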